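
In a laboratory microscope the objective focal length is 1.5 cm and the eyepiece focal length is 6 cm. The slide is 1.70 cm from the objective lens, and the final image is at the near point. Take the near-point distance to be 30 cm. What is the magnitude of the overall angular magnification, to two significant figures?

Objective: 1/d_i = 1/f_obj - 1/d_o = 1/1.5 - 1/1.70 = 0.07843 cm^-1, so d_i = 12.750 cm.
m_obj = -d_i/d_o = -12.750/1.70 = -7.500.
Eyepiece angular magnification (image at near point): M_eye = 1 + D/f_e = 1 + 30/6 = 6.000.
Overall M = m_obj x M_eye = (-7.500)(6.000) = -45.00.
|M| = 45.00.

45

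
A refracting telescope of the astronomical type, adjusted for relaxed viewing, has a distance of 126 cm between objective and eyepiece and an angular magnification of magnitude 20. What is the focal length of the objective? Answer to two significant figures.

In normal adjustment the tube length equals f_obj + f_eye and |M| = f_obj/f_eye.
So f_obj = 20 f_eye and 20 f_eye + f_eye = 126 cm, giving f_eye = 126/21 = 6.000 cm and f_obj = 120.000 cm.

120 cm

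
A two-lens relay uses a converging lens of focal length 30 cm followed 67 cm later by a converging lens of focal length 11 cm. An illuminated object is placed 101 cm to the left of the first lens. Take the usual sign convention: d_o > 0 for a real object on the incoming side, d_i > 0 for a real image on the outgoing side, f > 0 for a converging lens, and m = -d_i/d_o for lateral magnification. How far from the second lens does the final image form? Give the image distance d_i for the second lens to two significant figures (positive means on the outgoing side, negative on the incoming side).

Lens 1: 1/d_i1 = 1/f_1 - 1/d_o1 = 1/30 - 1/101 = 0.02343 cm^-1, so d_i1 = 42.676 cm.
The intermediate image is 42.676 cm to the right of lens 1, so d_o2 = L - d_i1 = 67 - 42.676 = 24.324 cm.
Lens 2: 1/d_i2 = 1/f_2 - 1/d_o2 = 1/11 - 1/(24.324) = 0.04980 cm^-1, so d_i2 = 20.081 cm.

20 cm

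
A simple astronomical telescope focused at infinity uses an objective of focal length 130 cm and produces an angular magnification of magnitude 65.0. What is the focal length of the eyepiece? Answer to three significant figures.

|M| = f_obj/f_eye, so f_eye = f_obj/|M| = 130/65.0 = 2.000 cm.

2.00 cm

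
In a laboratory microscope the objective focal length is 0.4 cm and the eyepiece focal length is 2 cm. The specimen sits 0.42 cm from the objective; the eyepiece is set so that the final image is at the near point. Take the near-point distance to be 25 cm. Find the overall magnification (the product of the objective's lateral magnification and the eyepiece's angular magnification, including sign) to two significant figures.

-270

Objective: 1/d_i = 1/f_obj - 1/d_o = 1/0.4 - 1/0.42 = 0.11905 cm^-1, so d_i = 8.400 cm.
m_obj = -d_i/d_o = -8.400/0.42 = -20.000.
Eyepiece angular magnification (image at near point): M_eye = 1 + D/f_e = 1 + 25/2 = 13.500.
Overall M = m_obj x M_eye = (-20.000)(13.500) = -270.00.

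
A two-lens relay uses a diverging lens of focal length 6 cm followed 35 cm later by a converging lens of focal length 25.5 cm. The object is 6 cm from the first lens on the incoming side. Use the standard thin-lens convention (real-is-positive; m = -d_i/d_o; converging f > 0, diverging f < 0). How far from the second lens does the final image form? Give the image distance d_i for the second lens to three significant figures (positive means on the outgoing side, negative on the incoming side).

First lens: d_i1 = 1/(1/(-6) - 1/6) = -3.000 cm.
The intermediate image is virtual, 3.000 cm to the left of lens 1, so d_o2 = L - d_i1 = 35 - (-3.000) = 38.000 cm.
Second lens: d_i2 = 1/(1/25.5 - 1/(38.000)) = 77.520 cm.

77.5 cm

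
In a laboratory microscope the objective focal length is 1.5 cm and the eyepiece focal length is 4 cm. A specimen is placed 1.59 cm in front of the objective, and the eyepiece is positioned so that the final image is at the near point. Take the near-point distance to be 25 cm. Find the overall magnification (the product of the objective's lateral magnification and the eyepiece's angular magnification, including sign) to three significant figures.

-121

Objective: 1/d_i = 1/f_obj - 1/d_o = 1/1.5 - 1/1.59 = 0.03774 cm^-1, so d_i = 26.500 cm.
m_obj = -d_i/d_o = -26.500/1.59 = -16.667.
Eyepiece angular magnification (image at near point): M_eye = 1 + D/f_e = 1 + 25/4 = 7.250.
Overall M = m_obj x M_eye = (-16.667)(7.250) = -120.83.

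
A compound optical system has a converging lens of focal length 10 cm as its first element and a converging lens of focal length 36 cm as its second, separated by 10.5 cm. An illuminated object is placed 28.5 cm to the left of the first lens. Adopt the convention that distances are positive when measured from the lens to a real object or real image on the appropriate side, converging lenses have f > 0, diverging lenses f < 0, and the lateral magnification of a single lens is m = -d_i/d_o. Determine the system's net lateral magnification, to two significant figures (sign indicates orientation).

Applying the thin-lens equation to the first lens, 1/10 = 1/28.5 + 1/d_i1, which gives d_i1 = 15.405 cm.
Its lateral magnification is m_1 = -d_i1/d_o1 = -(15.405)/28.5 = -0.5405.
This image would form 15.405 cm past lens 1, i.e. 4.905 cm beyond lens 2, so it is a virtual object for lens 2: d_o2 = 10.5 - 15.405 = -4.905 cm.
Applying the thin-lens equation again with f_2 = 36 cm and d_o2 = -4.905 cm gives d_i2 = 4.317 cm.
m_2 = -(4.317)/(-4.905) = 0.8801.
Total m = m_1 x m_2 = (-0.5405)(0.8801) = -0.4757.

-0.48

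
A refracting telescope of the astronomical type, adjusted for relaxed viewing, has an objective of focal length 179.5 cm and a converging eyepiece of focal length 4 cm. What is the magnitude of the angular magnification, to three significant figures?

|M| = f_obj/|f_eye| = 179.5/4 = 44.875.

44.9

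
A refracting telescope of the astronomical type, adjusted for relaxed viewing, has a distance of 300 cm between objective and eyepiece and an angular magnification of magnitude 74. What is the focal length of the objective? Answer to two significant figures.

In normal adjustment the tube length equals f_obj + f_eye and |M| = f_obj/f_eye.
So f_obj = 74 f_eye and 74 f_eye + f_eye = 300 cm, giving f_eye = 300/75 = 4.000 cm and f_obj = 296.000 cm.

300 cm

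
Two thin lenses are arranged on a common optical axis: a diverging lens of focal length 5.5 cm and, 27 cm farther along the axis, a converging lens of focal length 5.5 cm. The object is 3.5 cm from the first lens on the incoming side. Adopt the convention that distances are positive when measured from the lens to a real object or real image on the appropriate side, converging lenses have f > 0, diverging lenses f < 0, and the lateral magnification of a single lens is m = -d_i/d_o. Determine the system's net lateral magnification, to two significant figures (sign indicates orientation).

-0.14

Applying the thin-lens equation to the first lens, 1/(-5.5) = 1/3.5 + 1/d_i1, which gives d_i1 = -2.139 cm.
Its lateral magnification is m_1 = -d_i1/d_o1 = -(-2.139)/3.5 = 0.6111.
With d_i1 < 0 the first image is virtual and lies on the object side; the object distance for lens 2 is d_o2 = 27 - (-2.139) = 29.139 cm.
Applying the thin-lens equation again with f_2 = 5.5 cm and d_o2 = 29.139 cm gives d_i2 = 6.780 cm.
m_2 = -(6.780)/(29.139) = -0.2327.
Total m = m_1 x m_2 = (0.6111)(-0.2327) = -0.1422.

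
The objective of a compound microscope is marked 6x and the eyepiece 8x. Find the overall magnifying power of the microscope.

48

The overall magnification of a compound microscope is the product of the objective and eyepiece magnifications:
M = M_obj x M_eye = 6 x 8 = 48.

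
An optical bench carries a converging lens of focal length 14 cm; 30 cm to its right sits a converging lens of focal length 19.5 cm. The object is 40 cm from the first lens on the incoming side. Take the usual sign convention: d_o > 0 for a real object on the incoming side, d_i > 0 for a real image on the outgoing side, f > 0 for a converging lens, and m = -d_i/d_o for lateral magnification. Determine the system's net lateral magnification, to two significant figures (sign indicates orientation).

First lens: d_i1 = 1/(1/14 - 1/40) = 21.538 cm.
m_1 = -(21.538)/40 = -0.5385.
The intermediate image is 21.538 cm to the right of lens 1, so d_o2 = L - d_i1 = 30 - 21.538 = 8.462 cm.
Second lens: d_i2 = 1/(1/19.5 - 1/(8.462)) = -14.948 cm.
m_2 = -(-14.948)/(8.462) = 1.7666.
Total m = m_1 x m_2 = (-0.5385)(1.7666) = -0.9512.

-0.95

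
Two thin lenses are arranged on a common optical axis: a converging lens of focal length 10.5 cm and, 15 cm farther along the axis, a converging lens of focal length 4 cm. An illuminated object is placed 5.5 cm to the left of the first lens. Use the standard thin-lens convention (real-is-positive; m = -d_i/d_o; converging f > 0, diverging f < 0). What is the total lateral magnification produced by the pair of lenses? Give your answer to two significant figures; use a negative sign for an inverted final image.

-0.37

First lens: d_i1 = 1/(1/10.5 - 1/5.5) = -11.550 cm.
m_1 = -(-11.550)/5.5 = 2.1000.
The intermediate image is virtual, 11.550 cm to the left of lens 1, so d_o2 = L - d_i1 = 15 - (-11.550) = 26.550 cm.
Second lens: d_i2 = 1/(1/4 - 1/(26.550)) = 4.710 cm.
m_2 = -(4.710)/(26.550) = -0.1774.
The system's lateral magnification is m_1 m_2 = (2.1000)(-0.1774) = -0.3725.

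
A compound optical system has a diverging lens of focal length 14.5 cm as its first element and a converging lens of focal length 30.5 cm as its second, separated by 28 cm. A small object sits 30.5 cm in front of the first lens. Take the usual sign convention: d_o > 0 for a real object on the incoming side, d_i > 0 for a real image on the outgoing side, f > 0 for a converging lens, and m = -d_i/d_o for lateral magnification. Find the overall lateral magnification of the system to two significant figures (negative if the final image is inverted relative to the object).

First lens: d_i1 = 1/(1/(-14.5) - 1/30.5) = -9.828 cm.
m_1 = -(-9.828)/30.5 = 0.3222.
With d_i1 < 0 the first image is virtual and lies on the object side; the object distance for lens 2 is d_o2 = 28 - (-9.828) = 37.828 cm.
Second lens: d_i2 = 1/(1/30.5 - 1/(37.828)) = 157.448 cm.
m_2 = -(157.448)/(37.828) = -4.1622.
Overall magnification: m = m_1 m_2 = -1.3412.

-1.3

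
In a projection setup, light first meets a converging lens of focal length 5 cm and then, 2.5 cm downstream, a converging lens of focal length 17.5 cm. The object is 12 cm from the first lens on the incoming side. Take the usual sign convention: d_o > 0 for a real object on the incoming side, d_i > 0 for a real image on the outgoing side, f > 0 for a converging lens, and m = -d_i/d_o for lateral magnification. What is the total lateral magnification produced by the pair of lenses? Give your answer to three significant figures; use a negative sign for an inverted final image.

Lens 1: 1/d_i1 = 1/f_1 - 1/d_o1 = 1/5 - 1/12 = 0.11667 cm^-1, so d_i1 = 8.571 cm.
m_1 = -(8.571)/12 = -0.7143.
This image would form 8.571 cm past lens 1, i.e. 6.071 cm beyond lens 2, so it is a virtual object for lens 2: d_o2 = 2.5 - 8.571 = -6.071 cm.
Lens 2: 1/d_i2 = 1/f_2 - 1/d_o2 = 1/17.5 - 1/(-6.071) = 0.22185 cm^-1, so d_i2 = 4.508 cm.
m_2 = -(4.508)/(-6.071) = 0.7424.
The system's lateral magnification is m_1 m_2 = (-0.7143)(0.7424) = -0.5303.

-0.530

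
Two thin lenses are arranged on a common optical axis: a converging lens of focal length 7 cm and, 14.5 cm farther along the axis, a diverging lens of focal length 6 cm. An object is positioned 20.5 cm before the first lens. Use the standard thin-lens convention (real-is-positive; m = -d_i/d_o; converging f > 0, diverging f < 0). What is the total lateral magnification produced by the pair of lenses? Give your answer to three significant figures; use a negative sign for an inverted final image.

Applying the thin-lens equation to the first lens, 1/7 = 1/20.5 + 1/d_i1, which gives d_i1 = 10.630 cm.
Its lateral magnification is m_1 = -d_i1/d_o1 = -(10.630)/20.5 = -0.5185.
Object distance for lens 2: d_o2 = 14.5 - 10.630 = 3.870 cm.
Applying the thin-lens equation again with f_2 = -6 cm and d_o2 = 3.870 cm gives d_i2 = -2.353 cm.
m_2 = -(-2.353)/(3.870) = 0.6079.
Total m = m_1 x m_2 = (-0.5185)(0.6079) = -0.3152.

-0.315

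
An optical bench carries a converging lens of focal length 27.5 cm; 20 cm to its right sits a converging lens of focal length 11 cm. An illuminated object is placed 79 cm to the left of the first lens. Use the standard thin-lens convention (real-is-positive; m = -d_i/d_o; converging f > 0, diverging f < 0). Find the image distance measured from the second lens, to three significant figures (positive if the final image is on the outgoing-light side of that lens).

Lens 1: 1/d_i1 = 1/f_1 - 1/d_o1 = 1/27.5 - 1/79 = 0.02371 cm^-1, so d_i1 = 42.184 cm.
This image would form 42.184 cm past lens 1, i.e. 22.184 cm beyond lens 2, so it is a virtual object for lens 2: d_o2 = 20 - 42.184 = -22.184 cm.
Lens 2: 1/d_i2 = 1/f_2 - 1/d_o2 = 1/11 - 1/(-22.184) = 0.13599 cm^-1, so d_i2 = 7.354 cm.

7.35 cm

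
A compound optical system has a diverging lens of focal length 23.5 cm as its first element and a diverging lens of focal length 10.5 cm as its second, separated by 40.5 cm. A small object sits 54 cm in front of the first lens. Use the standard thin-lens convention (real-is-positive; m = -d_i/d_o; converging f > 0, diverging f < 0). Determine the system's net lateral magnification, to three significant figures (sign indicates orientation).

Lens 1: 1/d_i1 = 1/f_1 - 1/d_o1 = 1/(-23.5) - 1/54 = -0.06107 cm^-1, so d_i1 = -16.374 cm.
m_1 = -(-16.374)/54 = 0.3032.
With d_i1 < 0 the first image is virtual and lies on the object side; the object distance for lens 2 is d_o2 = 40.5 - (-16.374) = 56.874 cm.
Lens 2: 1/d_i2 = 1/f_2 - 1/d_o2 = 1/(-10.5) - 1/(56.874) = -0.11282 cm^-1, so d_i2 = -8.864 cm.
m_2 = -(-8.864)/(56.874) = 0.1558.
Overall magnification: m = m_1 m_2 = 0.0473.

0.0473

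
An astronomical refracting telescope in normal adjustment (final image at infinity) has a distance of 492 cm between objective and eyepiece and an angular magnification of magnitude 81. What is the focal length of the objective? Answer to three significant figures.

In normal adjustment the tube length equals f_obj + f_eye and |M| = f_obj/f_eye.
So f_obj = 81 f_eye and 81 f_eye + f_eye = 492 cm, giving f_eye = 492/82 = 6.000 cm and f_obj = 486.000 cm.

486 cm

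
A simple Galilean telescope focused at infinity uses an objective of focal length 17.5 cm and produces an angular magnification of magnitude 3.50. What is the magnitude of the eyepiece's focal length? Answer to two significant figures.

5.0 cm

|M| = f_obj/|f_eye|, so |f_eye| = f_obj/|M| = 17.5/3.5 = 5.000 cm.
(The eyepiece is diverging, so its signed focal length is -5.000 cm.)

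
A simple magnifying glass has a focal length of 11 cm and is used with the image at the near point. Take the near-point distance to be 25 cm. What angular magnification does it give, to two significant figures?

3.3

M = 1 + D/f = 1 + 25/11 = 3.273.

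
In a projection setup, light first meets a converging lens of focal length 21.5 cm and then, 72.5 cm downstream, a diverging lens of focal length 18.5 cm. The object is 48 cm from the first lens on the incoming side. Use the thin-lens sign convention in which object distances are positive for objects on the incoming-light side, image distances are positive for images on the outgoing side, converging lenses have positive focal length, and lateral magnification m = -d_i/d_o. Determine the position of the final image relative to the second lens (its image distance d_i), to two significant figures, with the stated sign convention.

First lens: d_i1 = 1/(1/21.5 - 1/48) = 38.943 cm.
The intermediate image is 38.943 cm to the right of lens 1, so d_o2 = L - d_i1 = 72.5 - 38.943 = 33.557 cm.
Second lens: d_i2 = 1/(1/(-18.5) - 1/(33.557)) = -11.925 cm.

-12 cm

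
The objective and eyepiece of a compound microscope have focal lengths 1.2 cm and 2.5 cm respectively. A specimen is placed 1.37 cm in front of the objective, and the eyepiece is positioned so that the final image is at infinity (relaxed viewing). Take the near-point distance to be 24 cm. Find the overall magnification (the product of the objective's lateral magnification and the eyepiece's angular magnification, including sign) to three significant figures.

Objective: 1/d_i = 1/f_obj - 1/d_o = 1/1.2 - 1/1.37 = 0.10341 cm^-1, so d_i = 9.671 cm.
m_obj = -d_i/d_o = -9.671/1.37 = -7.059.
Eyepiece angular magnification (image at infinity): M_eye = D/f_e = 24/2.5 = 9.600.
Overall M = m_obj x M_eye = (-7.059)(9.600) = -67.76.

-67.8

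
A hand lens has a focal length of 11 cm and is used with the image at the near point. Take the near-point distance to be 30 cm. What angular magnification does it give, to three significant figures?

M = 1 + D/f = 1 + 30/11 = 3.727.

3.73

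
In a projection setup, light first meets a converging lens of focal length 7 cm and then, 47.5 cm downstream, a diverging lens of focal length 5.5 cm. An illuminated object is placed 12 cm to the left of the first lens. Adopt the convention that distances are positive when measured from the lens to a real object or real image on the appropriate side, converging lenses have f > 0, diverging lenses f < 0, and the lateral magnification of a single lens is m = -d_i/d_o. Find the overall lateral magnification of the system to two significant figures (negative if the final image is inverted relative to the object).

-0.21

Lens 1: 1/d_i1 = 1/f_1 - 1/d_o1 = 1/7 - 1/12 = 0.05952 cm^-1, so d_i1 = 16.800 cm.
m_1 = -(16.800)/12 = -1.4000.
Object distance for lens 2: d_o2 = 47.5 - 16.800 = 30.700 cm.
Lens 2: 1/d_i2 = 1/f_2 - 1/d_o2 = 1/(-5.5) - 1/(30.700) = -0.21439 cm^-1, so d_i2 = -4.664 cm.
m_2 = -(-4.664)/(30.700) = 0.1519.
The system's lateral magnification is m_1 m_2 = (-1.4000)(0.1519) = -0.2127.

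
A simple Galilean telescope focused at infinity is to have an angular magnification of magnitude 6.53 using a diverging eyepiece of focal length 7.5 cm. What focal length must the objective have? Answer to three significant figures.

|M| = f_obj/|f_eye|, so f_obj = |M| x |f_eye| = 6.53 x 7.5 = 48.975 cm.

49.0 cm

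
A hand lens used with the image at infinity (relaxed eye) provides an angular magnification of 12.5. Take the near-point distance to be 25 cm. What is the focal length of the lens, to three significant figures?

2.00 cm

For the image at infinity, M = D/f.
f = D/M = 25/12.5 = 2.000 cm.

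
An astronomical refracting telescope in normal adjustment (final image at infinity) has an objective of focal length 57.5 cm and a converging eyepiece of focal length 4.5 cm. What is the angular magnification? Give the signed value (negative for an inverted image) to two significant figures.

-13

M = -f_obj/f_eye = -57.5/(4.5) = -12.778.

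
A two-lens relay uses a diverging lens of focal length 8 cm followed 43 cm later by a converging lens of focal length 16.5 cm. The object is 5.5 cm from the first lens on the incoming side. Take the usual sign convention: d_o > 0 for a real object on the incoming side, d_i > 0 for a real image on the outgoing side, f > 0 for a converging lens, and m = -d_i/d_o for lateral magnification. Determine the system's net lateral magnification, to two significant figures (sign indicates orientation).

First lens: d_i1 = 1/(1/(-8) - 1/5.5) = -3.259 cm.
m_1 = -(-3.259)/5.5 = 0.5926.
With d_i1 < 0 the first image is virtual and lies on the object side; the object distance for lens 2 is d_o2 = 43 - (-3.259) = 46.259 cm.
Second lens: d_i2 = 1/(1/16.5 - 1/(46.259)) = 25.648 cm.
m_2 = -(25.648)/(46.259) = -0.5544.
Overall magnification: m = m_1 m_2 = -0.3286.

-0.33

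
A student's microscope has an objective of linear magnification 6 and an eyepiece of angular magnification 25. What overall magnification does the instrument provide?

The overall magnification of a compound microscope is the product of the objective and eyepiece magnifications:
M = M_obj x M_eye = 6 x 25 = 150.

150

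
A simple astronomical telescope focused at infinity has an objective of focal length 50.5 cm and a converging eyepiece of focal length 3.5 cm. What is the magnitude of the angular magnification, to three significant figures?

|M| = f_obj/|f_eye| = 50.5/3.5 = 14.429.

14.4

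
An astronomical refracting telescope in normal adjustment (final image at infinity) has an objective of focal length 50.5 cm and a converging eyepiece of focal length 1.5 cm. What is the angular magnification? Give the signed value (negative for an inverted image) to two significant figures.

-34

M = -f_obj/f_eye = -50.5/(1.5) = -33.667.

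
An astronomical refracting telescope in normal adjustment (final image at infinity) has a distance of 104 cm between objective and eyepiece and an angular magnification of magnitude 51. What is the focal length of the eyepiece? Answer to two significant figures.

In normal adjustment the tube length equals f_obj + f_eye and |M| = f_obj/f_eye.
So f_obj = 51 f_eye and 51 f_eye + f_eye = 104 cm, giving f_eye = 104/52 = 2.000 cm and f_obj = 102.000 cm.

2.0 cm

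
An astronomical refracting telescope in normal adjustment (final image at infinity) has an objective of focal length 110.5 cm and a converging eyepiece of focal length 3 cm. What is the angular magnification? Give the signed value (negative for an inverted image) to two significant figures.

M = -f_obj/f_eye = -110.5/(3) = -36.833.

-37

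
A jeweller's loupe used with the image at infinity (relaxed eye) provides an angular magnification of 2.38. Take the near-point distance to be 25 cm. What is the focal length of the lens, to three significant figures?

For the image at infinity, M = D/f.
f = D/M = 25/2.38 = 10.504 cm.

10.5 cm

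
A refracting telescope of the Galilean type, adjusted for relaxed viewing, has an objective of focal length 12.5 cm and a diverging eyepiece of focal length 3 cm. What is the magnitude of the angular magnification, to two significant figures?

|M| = f_obj/|f_eye| = 12.5/3 = 4.167.

4.2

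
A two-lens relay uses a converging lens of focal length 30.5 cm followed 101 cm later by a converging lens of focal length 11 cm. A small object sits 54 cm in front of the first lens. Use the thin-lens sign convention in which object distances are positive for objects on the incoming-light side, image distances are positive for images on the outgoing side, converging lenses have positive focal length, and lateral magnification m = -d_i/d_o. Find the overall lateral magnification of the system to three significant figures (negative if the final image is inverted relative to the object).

0.717

First lens: d_i1 = 1/(1/30.5 - 1/54) = 70.085 cm.
m_1 = -(70.085)/54 = -1.2979.
Object distance for lens 2: d_o2 = 101 - 70.085 = 30.915 cm.
Second lens: d_i2 = 1/(1/11 - 1/(30.915)) = 17.076 cm.
m_2 = -(17.076)/(30.915) = -0.5524.
The system's lateral magnification is m_1 m_2 = (-1.2979)(-0.5524) = 0.7169.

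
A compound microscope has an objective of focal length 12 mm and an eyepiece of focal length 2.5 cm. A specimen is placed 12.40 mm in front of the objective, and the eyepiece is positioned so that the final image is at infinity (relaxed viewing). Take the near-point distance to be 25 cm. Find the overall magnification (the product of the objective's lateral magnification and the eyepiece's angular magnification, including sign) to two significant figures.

-300

Convert to cm: f_obj = 12 mm = 1.2 cm; d_o = 12.40 mm = 1.24 cm.
Objective: 1/d_i = 1/f_obj - 1/d_o = 1/1.2 - 1/1.24 = 0.02688 cm^-1, so d_i = 37.200 cm.
m_obj = -d_i/d_o = -37.200/1.24 = -30.000.
Eyepiece angular magnification (image at infinity): M_eye = D/f_e = 25/2.5 = 10.000.
Overall M = m_obj x M_eye = (-30.000)(10.000) = -300.00.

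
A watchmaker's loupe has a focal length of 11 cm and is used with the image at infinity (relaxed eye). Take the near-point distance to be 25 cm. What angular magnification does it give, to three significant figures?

2.27

M = D/f = 25/11 = 2.273.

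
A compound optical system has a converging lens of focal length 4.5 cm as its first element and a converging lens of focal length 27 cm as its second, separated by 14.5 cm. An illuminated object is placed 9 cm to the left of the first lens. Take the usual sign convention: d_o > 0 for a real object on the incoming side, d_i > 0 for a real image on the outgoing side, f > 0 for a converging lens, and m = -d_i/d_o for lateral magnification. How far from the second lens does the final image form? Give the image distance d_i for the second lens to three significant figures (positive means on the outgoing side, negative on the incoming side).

Lens 1: 1/d_i1 = 1/f_1 - 1/d_o1 = 1/4.5 - 1/9 = 0.11111 cm^-1, so d_i1 = 9.000 cm.
That image sits 5.500 cm in front of the second lens, so d_o2 = 5.500 cm.
Lens 2: 1/d_i2 = 1/f_2 - 1/d_o2 = 1/27 - 1/(5.500) = -0.14478 cm^-1, so d_i2 = -6.907 cm.

-6.91 cm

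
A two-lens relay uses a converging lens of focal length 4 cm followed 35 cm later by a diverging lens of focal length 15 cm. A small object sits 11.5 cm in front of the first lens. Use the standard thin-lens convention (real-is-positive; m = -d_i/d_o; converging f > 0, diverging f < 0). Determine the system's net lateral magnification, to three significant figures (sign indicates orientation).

First lens: d_i1 = 1/(1/4 - 1/11.5) = 6.133 cm.
m_1 = -(6.133)/11.5 = -0.5333.
That image sits 28.867 cm in front of the second lens, so d_o2 = 28.867 cm.
Second lens: d_i2 = 1/(1/(-15) - 1/(28.867)) = -9.871 cm.
m_2 = -(-9.871)/(28.867) = 0.3419.
Total m = m_1 x m_2 = (-0.5333)(0.3419) = -0.1824.

-0.182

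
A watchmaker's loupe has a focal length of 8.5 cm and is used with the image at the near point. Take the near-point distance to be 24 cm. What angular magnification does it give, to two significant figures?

3.8

M = 1 + D/f = 1 + 24/8.5 = 3.824.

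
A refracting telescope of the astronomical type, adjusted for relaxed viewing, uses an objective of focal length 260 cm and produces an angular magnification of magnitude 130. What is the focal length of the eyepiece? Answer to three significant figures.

|M| = f_obj/f_eye, so f_eye = f_obj/|M| = 260/130.0 = 2.000 cm.

2.00 cm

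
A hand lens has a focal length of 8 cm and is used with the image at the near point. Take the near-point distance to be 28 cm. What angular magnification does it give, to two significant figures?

4.5

M = 1 + D/f = 1 + 28/8 = 4.500.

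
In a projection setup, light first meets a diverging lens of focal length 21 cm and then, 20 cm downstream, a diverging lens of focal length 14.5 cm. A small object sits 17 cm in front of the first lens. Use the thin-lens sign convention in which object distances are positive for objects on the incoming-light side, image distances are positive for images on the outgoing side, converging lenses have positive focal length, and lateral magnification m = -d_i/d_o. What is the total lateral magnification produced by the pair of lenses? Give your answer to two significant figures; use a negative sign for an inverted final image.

0.18

First lens: d_i1 = 1/(1/(-21) - 1/17) = -9.395 cm.
m_1 = -(-9.395)/17 = 0.5526.
With d_i1 < 0 the first image is virtual and lies on the object side; the object distance for lens 2 is d_o2 = 20 - (-9.395) = 29.395 cm.
Second lens: d_i2 = 1/(1/(-14.5) - 1/(29.395)) = -9.710 cm.
m_2 = -(-9.710)/(29.395) = 0.3303.
The system's lateral magnification is m_1 m_2 = (0.5526)(0.3303) = 0.1826.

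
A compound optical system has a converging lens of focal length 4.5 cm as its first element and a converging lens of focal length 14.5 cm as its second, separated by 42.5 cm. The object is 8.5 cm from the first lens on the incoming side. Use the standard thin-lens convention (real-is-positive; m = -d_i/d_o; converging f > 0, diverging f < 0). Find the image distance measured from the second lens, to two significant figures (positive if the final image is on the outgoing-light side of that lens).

First lens: d_i1 = 1/(1/4.5 - 1/8.5) = 9.563 cm.
Object distance for lens 2: d_o2 = 42.5 - 9.563 = 32.938 cm.
Second lens: d_i2 = 1/(1/14.5 - 1/(32.938)) = 25.903 cm.

26 cm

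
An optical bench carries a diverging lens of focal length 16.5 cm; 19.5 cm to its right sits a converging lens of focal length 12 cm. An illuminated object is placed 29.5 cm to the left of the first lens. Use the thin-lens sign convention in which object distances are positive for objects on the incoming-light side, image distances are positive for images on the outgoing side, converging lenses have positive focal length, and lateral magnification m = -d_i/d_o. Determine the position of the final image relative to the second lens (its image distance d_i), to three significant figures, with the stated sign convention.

Lens 1: 1/d_i1 = 1/f_1 - 1/d_o1 = 1/(-16.5) - 1/29.5 = -0.09450 cm^-1, so d_i1 = -10.582 cm.
The intermediate image is virtual, 10.582 cm to the left of lens 1, so d_o2 = L - d_i1 = 19.5 - (-10.582) = 30.082 cm.
Lens 2: 1/d_i2 = 1/f_2 - 1/d_o2 = 1/12 - 1/(30.082) = 0.05009 cm^-1, so d_i2 = 19.964 cm.

20.0 cm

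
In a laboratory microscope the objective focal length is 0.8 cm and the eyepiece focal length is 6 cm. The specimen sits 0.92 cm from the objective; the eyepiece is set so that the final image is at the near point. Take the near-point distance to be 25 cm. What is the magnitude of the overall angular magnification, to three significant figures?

34.4

Objective: 1/d_i = 1/f_obj - 1/d_o = 1/0.8 - 1/0.92 = 0.16304 cm^-1, so d_i = 6.133 cm.
m_obj = -d_i/d_o = -6.133/0.92 = -6.667.
Eyepiece angular magnification (image at near point): M_eye = 1 + D/f_e = 1 + 25/6 = 5.167.
Overall M = m_obj x M_eye = (-6.667)(5.167) = -34.44.
|M| = 34.44.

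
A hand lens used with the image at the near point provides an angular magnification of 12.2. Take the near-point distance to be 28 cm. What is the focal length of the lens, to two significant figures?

2.5 cm

For the image at the near point, M = 1 + D/f.
f = D/(M - 1) = 28/(12.2 - 1) = 2.500 cm.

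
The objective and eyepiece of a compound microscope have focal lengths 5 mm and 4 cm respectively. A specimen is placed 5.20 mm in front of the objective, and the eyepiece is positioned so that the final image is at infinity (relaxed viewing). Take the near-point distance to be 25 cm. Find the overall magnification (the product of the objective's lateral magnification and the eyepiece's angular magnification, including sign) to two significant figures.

-160

Convert to cm: f_obj = 5 mm = 0.5 cm; d_o = 5.20 mm = 0.52 cm.
Objective: 1/d_i = 1/f_obj - 1/d_o = 1/0.5 - 1/0.52 = 0.07692 cm^-1, so d_i = 13.000 cm.
m_obj = -d_i/d_o = -13.000/0.52 = -25.000.
Eyepiece angular magnification (image at infinity): M_eye = D/f_e = 25/4 = 6.250.
Overall M = m_obj x M_eye = (-25.000)(6.250) = -156.25.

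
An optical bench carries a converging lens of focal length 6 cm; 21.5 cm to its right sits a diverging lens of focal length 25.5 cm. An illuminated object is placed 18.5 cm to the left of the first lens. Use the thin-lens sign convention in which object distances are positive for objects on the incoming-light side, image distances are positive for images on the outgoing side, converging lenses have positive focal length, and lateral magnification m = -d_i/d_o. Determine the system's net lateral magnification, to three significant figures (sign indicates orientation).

First lens: d_i1 = 1/(1/6 - 1/18.5) = 8.880 cm.
m_1 = -(8.880)/18.5 = -0.4800.
That image sits 12.620 cm in front of the second lens, so d_o2 = 12.620 cm.
Second lens: d_i2 = 1/(1/(-25.5) - 1/(12.620)) = -8.442 cm.
m_2 = -(-8.442)/(12.620) = 0.6689.
Total m = m_1 x m_2 = (-0.4800)(0.6689) = -0.3211.

-0.321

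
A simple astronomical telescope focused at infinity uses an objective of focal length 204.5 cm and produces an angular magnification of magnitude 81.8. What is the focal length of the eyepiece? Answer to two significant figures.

|M| = f_obj/f_eye, so f_eye = f_obj/|M| = 204.5/81.8 = 2.500 cm.

2.5 cm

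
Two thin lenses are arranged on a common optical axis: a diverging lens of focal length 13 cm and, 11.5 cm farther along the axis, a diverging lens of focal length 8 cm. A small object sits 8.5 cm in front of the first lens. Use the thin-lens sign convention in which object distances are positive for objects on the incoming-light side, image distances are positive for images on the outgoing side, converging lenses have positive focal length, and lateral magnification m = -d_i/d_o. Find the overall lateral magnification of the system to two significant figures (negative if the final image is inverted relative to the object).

0.20

First lens: d_i1 = 1/(1/(-13) - 1/8.5) = -5.140 cm.
m_1 = -(-5.140)/8.5 = 0.6047.
The intermediate image is virtual, 5.140 cm to the left of lens 1, so d_o2 = L - d_i1 = 11.5 - (-5.140) = 16.640 cm.
Second lens: d_i2 = 1/(1/(-8) - 1/(16.640)) = -5.403 cm.
m_2 = -(-5.403)/(16.640) = 0.3247.
Total m = m_1 x m_2 = (0.6047)(0.3247) = 0.1963.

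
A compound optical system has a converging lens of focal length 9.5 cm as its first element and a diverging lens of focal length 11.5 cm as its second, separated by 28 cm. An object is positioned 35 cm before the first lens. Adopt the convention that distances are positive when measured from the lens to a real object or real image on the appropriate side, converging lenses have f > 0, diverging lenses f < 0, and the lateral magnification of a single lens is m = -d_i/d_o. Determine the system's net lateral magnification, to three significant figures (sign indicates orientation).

Applying the thin-lens equation to the first lens, 1/9.5 = 1/35 + 1/d_i1, which gives d_i1 = 13.039 cm.
Its lateral magnification is m_1 = -d_i1/d_o1 = -(13.039)/35 = -0.3725.
The intermediate image is 13.039 cm to the right of lens 1, so d_o2 = L - d_i1 = 28 - 13.039 = 14.961 cm.
Applying the thin-lens equation again with f_2 = -11.5 cm and d_o2 = 14.961 cm gives d_i2 = -6.502 cm.
m_2 = -(-6.502)/(14.961) = 0.4346.
Overall magnification: m = m_1 m_2 = -0.1619.

-0.162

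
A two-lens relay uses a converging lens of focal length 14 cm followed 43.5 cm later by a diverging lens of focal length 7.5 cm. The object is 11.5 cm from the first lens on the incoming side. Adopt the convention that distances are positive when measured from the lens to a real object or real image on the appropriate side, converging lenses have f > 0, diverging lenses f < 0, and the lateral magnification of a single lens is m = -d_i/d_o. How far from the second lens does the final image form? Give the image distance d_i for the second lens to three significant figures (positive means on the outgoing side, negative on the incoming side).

-7.01 cm

First lens: d_i1 = 1/(1/14 - 1/11.5) = -64.400 cm.
The intermediate image is virtual, 64.400 cm to the left of lens 1, so d_o2 = L - d_i1 = 43.5 - (-64.400) = 107.900 cm.
Second lens: d_i2 = 1/(1/(-7.5) - 1/(107.900)) = -7.013 cm.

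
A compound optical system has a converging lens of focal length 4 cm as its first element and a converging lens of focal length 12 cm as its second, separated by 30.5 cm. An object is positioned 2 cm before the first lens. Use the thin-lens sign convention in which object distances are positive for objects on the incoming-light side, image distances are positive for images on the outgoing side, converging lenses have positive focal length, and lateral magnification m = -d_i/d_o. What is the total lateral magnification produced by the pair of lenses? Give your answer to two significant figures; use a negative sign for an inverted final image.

Lens 1: 1/d_i1 = 1/f_1 - 1/d_o1 = 1/4 - 1/2 = -0.25000 cm^-1, so d_i1 = -4.000 cm.
m_1 = -(-4.000)/2 = 2.0000.
With d_i1 < 0 the first image is virtual and lies on the object side; the object distance for lens 2 is d_o2 = 30.5 - (-4.000) = 34.500 cm.
Lens 2: 1/d_i2 = 1/f_2 - 1/d_o2 = 1/12 - 1/(34.500) = 0.05435 cm^-1, so d_i2 = 18.400 cm.
m_2 = -(18.400)/(34.500) = -0.5333.
Total m = m_1 x m_2 = (2.0000)(-0.5333) = -1.0667.

-1.1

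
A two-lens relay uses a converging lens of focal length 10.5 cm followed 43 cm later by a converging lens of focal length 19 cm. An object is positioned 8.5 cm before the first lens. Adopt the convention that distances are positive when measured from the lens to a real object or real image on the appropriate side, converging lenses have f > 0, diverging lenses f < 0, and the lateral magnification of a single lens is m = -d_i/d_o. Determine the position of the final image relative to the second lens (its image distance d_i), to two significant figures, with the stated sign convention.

24 cm

Lens 1: 1/d_i1 = 1/f_1 - 1/d_o1 = 1/10.5 - 1/8.5 = -0.02241 cm^-1, so d_i1 = -44.625 cm.
With d_i1 < 0 the first image is virtual and lies on the object side; the object distance for lens 2 is d_o2 = 43 - (-44.625) = 87.625 cm.
Lens 2: 1/d_i2 = 1/f_2 - 1/d_o2 = 1/19 - 1/(87.625) = 0.04122 cm^-1, so d_i2 = 24.260 cm.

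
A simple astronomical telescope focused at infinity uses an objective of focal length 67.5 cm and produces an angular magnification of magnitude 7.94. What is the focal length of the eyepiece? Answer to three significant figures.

|M| = f_obj/f_eye, so f_eye = f_obj/|M| = 67.5/7.94 = 8.501 cm.

8.50 cm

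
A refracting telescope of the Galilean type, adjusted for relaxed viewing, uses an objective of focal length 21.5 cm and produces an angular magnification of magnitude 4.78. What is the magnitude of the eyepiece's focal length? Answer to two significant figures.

4.5 cm

|M| = f_obj/|f_eye|, so |f_eye| = f_obj/|M| = 21.5/4.78 = 4.498 cm.
(The eyepiece is diverging, so its signed focal length is -4.498 cm.)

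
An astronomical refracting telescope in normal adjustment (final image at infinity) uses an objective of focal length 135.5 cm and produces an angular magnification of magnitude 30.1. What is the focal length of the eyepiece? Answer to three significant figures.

|M| = f_obj/f_eye, so f_eye = f_obj/|M| = 135.5/30.1 = 4.502 cm.

4.50 cm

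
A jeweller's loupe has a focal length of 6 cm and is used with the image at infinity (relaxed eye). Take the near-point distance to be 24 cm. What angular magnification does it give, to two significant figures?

4.0

M = D/f = 24/6 = 4.000.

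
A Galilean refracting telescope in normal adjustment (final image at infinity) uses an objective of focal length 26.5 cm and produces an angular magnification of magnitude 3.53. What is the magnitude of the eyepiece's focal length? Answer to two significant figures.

7.5 cm

|M| = f_obj/|f_eye|, so |f_eye| = f_obj/|M| = 26.5/3.53 = 7.507 cm.
(The eyepiece is diverging, so its signed focal length is -7.507 cm.)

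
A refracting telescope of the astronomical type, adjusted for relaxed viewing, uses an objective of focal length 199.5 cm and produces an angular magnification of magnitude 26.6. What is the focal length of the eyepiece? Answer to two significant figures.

|M| = f_obj/f_eye, so f_eye = f_obj/|M| = 199.5/26.6 = 7.500 cm.

7.5 cm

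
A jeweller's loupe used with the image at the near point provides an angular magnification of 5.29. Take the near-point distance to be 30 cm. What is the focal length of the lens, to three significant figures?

6.99 cm

For the image at the near point, M = 1 + D/f.
f = D/(M - 1) = 30/(5.29 - 1) = 6.993 cm.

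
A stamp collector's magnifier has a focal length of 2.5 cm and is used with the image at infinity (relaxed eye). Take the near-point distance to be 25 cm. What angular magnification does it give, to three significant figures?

10.0

M = D/f = 25/2.5 = 10.000.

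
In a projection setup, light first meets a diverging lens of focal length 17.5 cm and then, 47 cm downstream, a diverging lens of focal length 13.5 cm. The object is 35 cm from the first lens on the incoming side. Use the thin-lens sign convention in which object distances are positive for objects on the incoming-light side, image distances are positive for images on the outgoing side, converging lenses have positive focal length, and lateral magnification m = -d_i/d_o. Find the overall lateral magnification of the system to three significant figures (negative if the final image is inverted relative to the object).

First lens: d_i1 = 1/(1/(-17.5) - 1/35) = -11.667 cm.
m_1 = -(-11.667)/35 = 0.3333.
With d_i1 < 0 the first image is virtual and lies on the object side; the object distance for lens 2 is d_o2 = 47 - (-11.667) = 58.667 cm.
Second lens: d_i2 = 1/(1/(-13.5) - 1/(58.667)) = -10.975 cm.
m_2 = -(-10.975)/(58.667) = 0.1871.
Overall magnification: m = m_1 m_2 = 0.0624.

0.0624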